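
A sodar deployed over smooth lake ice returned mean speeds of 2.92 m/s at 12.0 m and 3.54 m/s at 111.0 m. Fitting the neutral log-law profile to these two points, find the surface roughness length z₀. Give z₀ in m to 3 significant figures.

Log law: V(z) ∝ ln(z/z₀). With r = V₁/V₂ = 2.92/3.54 = 0.82486,
r · ln(z₂/z₀) = ln(z₁/z₀) ⇒ ln z₀ = (ln z₁ − r·ln z₂)/(1 − r)
ln z₀ = (2.48491 − 0.82486×4.70953) / 0.17514 = -7.9924
z₀ = exp(-7.9924) = 0.0003380 m

z₀ ≈ 0.000338 m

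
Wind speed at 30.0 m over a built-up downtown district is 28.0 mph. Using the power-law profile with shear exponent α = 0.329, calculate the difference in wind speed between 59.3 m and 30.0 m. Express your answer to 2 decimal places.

7.04 mph

Power law: V₂ = V₁ · (z₂/z₁)^α = 28.0 × (1.9767)^0.329 = 35.0365 mph
ΔV = 35.0365 − 28.0 = 7.0365 mph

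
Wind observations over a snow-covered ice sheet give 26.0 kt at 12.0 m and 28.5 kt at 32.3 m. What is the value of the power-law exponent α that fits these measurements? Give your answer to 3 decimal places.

Power law: V₂/V₁ = (z₂/z₁)^α ⇒ α = ln(V₂/V₁) / ln(z₂/z₁)
α = ln(28.5/26.0) / ln(32.3/12.0) = ln(1.0962) / ln(2.6917)
  = 0.09181 / 0.99016 = 0.09272

α ≈ 0.093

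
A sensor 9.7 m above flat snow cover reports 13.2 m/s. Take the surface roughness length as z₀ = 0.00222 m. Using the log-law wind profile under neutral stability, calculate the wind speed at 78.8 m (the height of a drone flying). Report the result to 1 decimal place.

16.5 m/s

Log law: V(z) ∝ ln(z/z₀), so V₂/V₁ = ln(z₂/z₀) / ln(z₁/z₀).
ln(78.8/0.00222) = 10.4772, ln(9.7/0.00222) = 8.3824
V₂ = 13.2 × 10.4772/8.3824 = 13.2 × 1.2499 = 16.4987 m/s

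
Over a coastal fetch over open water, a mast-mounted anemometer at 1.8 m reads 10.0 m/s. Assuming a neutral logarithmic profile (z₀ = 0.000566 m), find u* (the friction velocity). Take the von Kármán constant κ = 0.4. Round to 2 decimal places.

Log law: V(z) = (u*/κ) · ln(z/z₀) ⇒ u* = κ · V / ln(z/z₀)
u* = 0.4 × 10.0 / ln(1.8/0.000566) = 0.4 × 10.0 / 8.0647
   = 4.0000 / 8.0647 = 0.4960 m/s

u* ≈ 0.50 m/s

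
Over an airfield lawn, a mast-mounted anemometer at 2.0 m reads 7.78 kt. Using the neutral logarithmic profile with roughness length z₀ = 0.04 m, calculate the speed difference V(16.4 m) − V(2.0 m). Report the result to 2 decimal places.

4.18 kt

Log law: V₂ = V₁ · ln(z₂/z₀)/ln(z₁/z₀) = 7.78 × 6.0162/3.9120 = 11.9646 kt
ΔV = 11.9646 − 7.78 = 4.1846 kt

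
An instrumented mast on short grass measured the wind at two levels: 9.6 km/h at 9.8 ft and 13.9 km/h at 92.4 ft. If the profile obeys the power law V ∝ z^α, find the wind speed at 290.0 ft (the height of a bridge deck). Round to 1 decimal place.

16.8 km/h

First find α: α = ln(V₂/V₁)/ln(z₂/z₁) = ln(13.9/9.6)/ln(92.4/9.8) = 0.37013/2.24374 = 0.1650
Extrapolate from 92.4 ft to 290.0 ft: V₃ = 13.9 × (290.0/92.4)^0.1650 = 13.9 × 1.2076 = 16.7863 km/h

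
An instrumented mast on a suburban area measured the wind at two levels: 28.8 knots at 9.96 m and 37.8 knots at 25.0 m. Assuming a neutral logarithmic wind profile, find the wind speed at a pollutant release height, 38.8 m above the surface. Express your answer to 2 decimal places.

42.10 knots

Log law: V ∝ ln(z/z₀). From the pair, with r = V₁/V₂ = 0.76190,
ln z₀ = (ln z₁ − r·ln z₂)/(1 − r) = (2.2986 − 0.76190×3.2189)/0.23810 = -0.6464 → z₀ = 0.5239 m
V₃ = V₁ · ln(z₃/z₀)/ln(z₁/z₀) = 28.8 × 4.3048/2.9450 = 42.0985 knots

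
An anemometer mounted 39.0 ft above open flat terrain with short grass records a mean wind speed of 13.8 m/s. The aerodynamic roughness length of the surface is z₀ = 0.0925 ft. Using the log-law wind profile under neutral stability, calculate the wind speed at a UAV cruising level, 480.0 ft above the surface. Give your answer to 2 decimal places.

19.53 m/s

Log law: V(z) ∝ ln(z/z₀), so V₂/V₁ = ln(z₂/z₀) / ln(z₁/z₀).
ln(480.0/0.0925) = 8.5543, ln(39.0/0.0925) = 6.0441
V₂ = 13.8 × 8.5543/6.0441 = 13.8 × 1.4153 = 19.5314 m/s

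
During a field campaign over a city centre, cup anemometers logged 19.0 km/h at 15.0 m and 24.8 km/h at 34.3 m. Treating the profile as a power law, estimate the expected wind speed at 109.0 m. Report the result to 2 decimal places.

35.99 km/h

First find α: α = ln(V₂/V₁)/ln(z₂/z₁) = ln(24.8/19.0)/ln(34.3/15.0) = 0.26640/0.82710 = 0.3221
Extrapolate from 34.3 m to 109.0 m: V₃ = 24.8 × (109.0/34.3)^0.3221 = 24.8 × 1.4512 = 35.9904 km/h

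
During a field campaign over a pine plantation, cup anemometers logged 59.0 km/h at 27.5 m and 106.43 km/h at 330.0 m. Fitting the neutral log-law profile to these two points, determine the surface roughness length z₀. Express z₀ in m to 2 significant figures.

Log law: V(z) ∝ ln(z/z₀). With r = V₁/V₂ = 59.0/106.43 = 0.55435,
r · ln(z₂/z₀) = ln(z₁/z₀) ⇒ ln z₀ = (ln z₁ − r·ln z₂)/(1 − r)
ln z₀ = (3.31419 − 0.55435×5.79909) / 0.44565 = 0.2231
z₀ = exp(0.2231) = 1.250 m

z₀ ≈ 1.2 m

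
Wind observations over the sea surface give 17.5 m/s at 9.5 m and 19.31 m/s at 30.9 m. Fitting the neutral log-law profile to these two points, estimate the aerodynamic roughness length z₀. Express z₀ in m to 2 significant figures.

z₀ ≈ 0.00011 m

Log law: V(z) ∝ ln(z/z₀). With r = V₁/V₂ = 17.5/19.31 = 0.90627,
r · ln(z₂/z₀) = ln(z₁/z₀) ⇒ ln z₀ = (ln z₁ − r·ln z₂)/(1 − r)
ln z₀ = (2.25129 − 0.90627×3.43076) / 0.09373 = -9.1524
z₀ = exp(-9.1524) = 0.0001060 m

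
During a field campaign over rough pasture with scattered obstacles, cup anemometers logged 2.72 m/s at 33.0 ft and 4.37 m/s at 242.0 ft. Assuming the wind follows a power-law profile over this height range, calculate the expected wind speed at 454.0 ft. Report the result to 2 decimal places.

5.08 m/s

First find α: α = ln(V₂/V₁)/ln(z₂/z₁) = ln(4.37/2.72)/ln(242.0/33.0) = 0.47413/1.99243 = 0.2380
Extrapolate from 242.0 ft to 454.0 ft: V₃ = 4.37 × (454.0/242.0)^0.2380 = 4.37 × 1.1615 = 5.0758 m/s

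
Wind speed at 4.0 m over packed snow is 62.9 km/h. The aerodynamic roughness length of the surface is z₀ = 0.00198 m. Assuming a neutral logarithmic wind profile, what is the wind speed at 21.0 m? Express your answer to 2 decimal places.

76.60 km/h

Log law: V(z) ∝ ln(z/z₀), so V₂/V₁ = ln(z₂/z₀) / ln(z₁/z₀).
ln(21.0/0.00198) = 9.2692, ln(4.0/0.00198) = 7.6110
V₂ = 62.9 × 9.2692/7.6110 = 62.9 × 1.2179 = 76.6043 km/h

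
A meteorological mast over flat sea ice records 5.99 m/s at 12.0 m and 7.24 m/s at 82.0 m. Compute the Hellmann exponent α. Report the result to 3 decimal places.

Power law: V₂/V₁ = (z₂/z₁)^α ⇒ α = ln(V₂/V₁) / ln(z₂/z₁)
α = ln(7.24/5.99) / ln(82.0/12.0) = ln(1.2087) / ln(6.8333)
  = 0.18953 / 1.92181 = 0.09862

α ≈ 0.099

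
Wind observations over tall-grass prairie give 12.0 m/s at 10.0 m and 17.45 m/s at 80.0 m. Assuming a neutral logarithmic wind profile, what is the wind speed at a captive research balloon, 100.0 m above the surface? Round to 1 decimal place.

Log law: V ∝ ln(z/z₀). From the pair, with r = V₁/V₂ = 0.68768,
ln z₀ = (ln z₁ − r·ln z₂)/(1 − r) = (2.3026 − 0.68768×4.3820)/0.31232 = -2.2760 → z₀ = 0.1027 m
V₃ = V₁ · ln(z₃/z₀)/ln(z₁/z₀) = 12.0 × 6.8812/4.5786 = 18.0348 m/s

18.0 m/s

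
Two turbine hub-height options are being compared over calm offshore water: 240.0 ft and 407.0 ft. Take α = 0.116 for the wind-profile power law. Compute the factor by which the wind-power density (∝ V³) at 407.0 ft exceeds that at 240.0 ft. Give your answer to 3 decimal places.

1.202

Speed ratio: V_B/V_A = (z_B/z_A)^α = (407.0/240.0)^0.116 = (1.6958)^0.116 = 1.06318
Power-density ratio: P_B/P_A = (V_B/V_A)³ = (1.06318)³ = 1.20178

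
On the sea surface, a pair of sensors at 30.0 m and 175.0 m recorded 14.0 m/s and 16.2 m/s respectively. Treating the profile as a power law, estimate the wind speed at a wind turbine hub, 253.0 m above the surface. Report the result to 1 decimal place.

16.7 m/s

First find α: α = ln(V₂/V₁)/ln(z₂/z₁) = ln(16.2/14.0)/ln(175.0/30.0) = 0.14595/1.76359 = 0.0828
Extrapolate from 175.0 m to 253.0 m: V₃ = 16.2 × (253.0/175.0)^0.0828 = 16.2 × 1.0310 = 16.7018 m/s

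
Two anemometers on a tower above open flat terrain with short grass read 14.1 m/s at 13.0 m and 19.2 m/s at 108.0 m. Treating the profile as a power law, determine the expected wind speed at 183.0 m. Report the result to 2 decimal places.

20.73 m/s

First find α: α = ln(V₂/V₁)/ln(z₂/z₁) = ln(19.2/14.1)/ln(108.0/13.0) = 0.30874/2.11718 = 0.1458
Extrapolate from 108.0 m to 183.0 m: V₃ = 19.2 × (183.0/108.0)^0.1458 = 19.2 × 1.0799 = 20.7348 m/s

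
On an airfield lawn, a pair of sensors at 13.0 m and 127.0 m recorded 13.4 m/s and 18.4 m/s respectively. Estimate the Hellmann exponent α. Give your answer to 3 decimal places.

Power law: V₂/V₁ = (z₂/z₁)^α ⇒ α = ln(V₂/V₁) / ln(z₂/z₁)
α = ln(18.4/13.4) / ln(127.0/13.0) = ln(1.3731) / ln(9.7692)
  = 0.31710 / 2.27924 = 0.13912

α ≈ 0.139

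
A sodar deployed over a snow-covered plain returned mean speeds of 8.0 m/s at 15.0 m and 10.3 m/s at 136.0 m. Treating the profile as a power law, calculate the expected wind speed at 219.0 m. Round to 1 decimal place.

First find α: α = ln(V₂/V₁)/ln(z₂/z₁) = ln(10.3/8.0)/ln(136.0/15.0) = 0.25270/2.20460 = 0.1146
Extrapolate from 136.0 m to 219.0 m: V₃ = 10.3 × (219.0/136.0)^0.1146 = 10.3 × 1.0561 = 10.8781 m/s

10.9 m/s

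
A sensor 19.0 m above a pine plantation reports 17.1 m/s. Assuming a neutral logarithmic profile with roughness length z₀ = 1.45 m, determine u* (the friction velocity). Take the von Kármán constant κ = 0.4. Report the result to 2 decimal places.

u* ≈ 2.66 m/s

Log law: V(z) = (u*/κ) · ln(z/z₀) ⇒ u* = κ · V / ln(z/z₀)
u* = 0.4 × 17.1 / ln(19.0/1.45) = 0.4 × 17.1 / 2.5729
   = 6.8400 / 2.5729 = 2.6585 m/s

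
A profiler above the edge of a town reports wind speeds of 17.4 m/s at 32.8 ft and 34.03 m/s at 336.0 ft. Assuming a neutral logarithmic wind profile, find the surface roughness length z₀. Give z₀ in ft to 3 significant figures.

z₀ ≈ 2.87 ft

Log law: V(z) ∝ ln(z/z₀). With r = V₁/V₂ = 17.4/34.03 = 0.51131,
r · ln(z₂/z₀) = ln(z₁/z₀) ⇒ ln z₀ = (ln z₁ − r·ln z₂)/(1 − r)
ln z₀ = (3.49043 − 0.51131×5.81711) / 0.48869 = 1.0560
z₀ = exp(1.0560) = 2.875 ft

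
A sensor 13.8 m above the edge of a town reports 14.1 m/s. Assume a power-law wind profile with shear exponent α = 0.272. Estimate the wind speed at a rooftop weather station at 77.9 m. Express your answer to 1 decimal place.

Power-law profile: V₂ = V₁ · (z₂/z₁)^α
V₂ = 14.1 × (77.9/13.8)^0.272 = 14.1 × (5.6449)^0.272
    = 14.1 × 1.6012 = 22.5772 m/s

22.6 m/s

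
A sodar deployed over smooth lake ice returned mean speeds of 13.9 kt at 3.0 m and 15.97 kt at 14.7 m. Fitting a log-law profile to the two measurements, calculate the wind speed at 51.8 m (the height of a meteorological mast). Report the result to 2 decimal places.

17.61 kt

Log law: V ∝ ln(z/z₀). From the pair, with r = V₁/V₂ = 0.87038,
ln z₀ = (ln z₁ − r·ln z₂)/(1 − r) = (1.0986 − 0.87038×2.6878)/0.12962 = -9.5731 → z₀ = 0.00006958 m
V₃ = V₁ · ln(z₃/z₀)/ln(z₁/z₀) = 13.9 × 13.5205/10.6717 = 17.6106 kt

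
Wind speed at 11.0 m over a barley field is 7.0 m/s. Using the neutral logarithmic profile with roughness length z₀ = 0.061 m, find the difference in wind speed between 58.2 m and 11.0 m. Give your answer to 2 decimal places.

2.24 m/s

Log law: V₂ = V₁ · ln(z₂/z₀)/ln(z₁/z₀) = 7.0 × 6.8608/5.1948 = 9.2449 m/s
ΔV = 9.2449 − 7.0 = 2.2449 m/s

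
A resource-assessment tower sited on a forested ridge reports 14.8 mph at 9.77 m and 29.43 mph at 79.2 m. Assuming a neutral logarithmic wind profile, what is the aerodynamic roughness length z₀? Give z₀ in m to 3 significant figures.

z₀ ≈ 1.18 m

Log law: V(z) ∝ ln(z/z₀). With r = V₁/V₂ = 14.8/29.43 = 0.50289,
r · ln(z₂/z₀) = ln(z₁/z₀) ⇒ ln z₀ = (ln z₁ − r·ln z₂)/(1 − r)
ln z₀ = (2.27932 − 0.50289×4.37198) / 0.49711 = 0.1623
z₀ = exp(0.1623) = 1.176 m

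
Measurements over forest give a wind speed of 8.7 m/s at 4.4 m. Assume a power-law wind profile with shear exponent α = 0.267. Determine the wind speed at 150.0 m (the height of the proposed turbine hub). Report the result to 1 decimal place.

Power-law profile: V₂ = V₁ · (z₂/z₁)^α
V₂ = 8.7 × (150.0/4.4)^0.267 = 8.7 × (34.0909)^0.267
    = 8.7 × 2.5658 = 22.3220 m/s

22.3 m/s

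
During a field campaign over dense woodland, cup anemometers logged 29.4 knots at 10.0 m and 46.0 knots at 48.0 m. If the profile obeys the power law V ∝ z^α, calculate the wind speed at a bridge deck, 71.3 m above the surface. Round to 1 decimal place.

51.5 knots

First find α: α = ln(V₂/V₁)/ln(z₂/z₁) = ln(46.0/29.4)/ln(48.0/10.0) = 0.44765/1.56862 = 0.2854
Extrapolate from 48.0 m to 71.3 m: V₃ = 46.0 × (71.3/48.0)^0.2854 = 46.0 × 1.1195 = 51.4991 knots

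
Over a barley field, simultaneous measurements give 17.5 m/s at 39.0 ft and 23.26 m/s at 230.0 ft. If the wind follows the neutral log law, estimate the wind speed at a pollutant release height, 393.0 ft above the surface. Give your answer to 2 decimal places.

Log law: V ∝ ln(z/z₀). From the pair, with r = V₁/V₂ = 0.75236,
ln z₀ = (ln z₁ − r·ln z₂)/(1 − r) = (3.6636 − 0.75236×5.4381)/0.24764 = -1.7278 → z₀ = 0.1777 ft
V₃ = V₁ · ln(z₃/z₀)/ln(z₁/z₀) = 17.5 × 7.7016/5.3913 = 24.9990 m/s

25.00 m/s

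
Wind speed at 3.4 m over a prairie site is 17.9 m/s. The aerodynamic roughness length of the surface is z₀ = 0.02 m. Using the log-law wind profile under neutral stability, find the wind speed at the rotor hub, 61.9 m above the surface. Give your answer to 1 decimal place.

Log law: V(z) ∝ ln(z/z₀), so V₂/V₁ = ln(z₂/z₀) / ln(z₁/z₀).
ln(61.9/0.02) = 8.0375, ln(3.4/0.02) = 5.1358
V₂ = 17.9 × 8.0375/5.1358 = 17.9 × 1.5650 = 28.0136 m/s

28.0 m/s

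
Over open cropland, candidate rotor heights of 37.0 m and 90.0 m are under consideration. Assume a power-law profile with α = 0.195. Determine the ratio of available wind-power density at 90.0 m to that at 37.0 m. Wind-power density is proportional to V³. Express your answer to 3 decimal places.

1.682

Speed ratio: V_B/V_A = (z_B/z_A)^α = (90.0/37.0)^0.195 = (2.4324)^0.195 = 1.18926
Power-density ratio: P_B/P_A = (V_B/V_A)³ = (1.18926)³ = 1.68203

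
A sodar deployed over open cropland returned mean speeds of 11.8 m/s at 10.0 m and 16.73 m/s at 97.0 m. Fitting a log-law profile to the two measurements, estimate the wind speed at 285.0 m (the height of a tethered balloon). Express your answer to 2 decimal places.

19.07 m/s

Log law: V ∝ ln(z/z₀). From the pair, with r = V₁/V₂ = 0.70532,
ln z₀ = (ln z₁ − r·ln z₂)/(1 − r) = (2.3026 − 0.70532×4.5747)/0.29468 = -3.1358 → z₀ = 0.04347 m
V₃ = V₁ · ln(z₃/z₀)/ln(z₁/z₀) = 11.8 × 8.7883/5.4384 = 19.0685 m/s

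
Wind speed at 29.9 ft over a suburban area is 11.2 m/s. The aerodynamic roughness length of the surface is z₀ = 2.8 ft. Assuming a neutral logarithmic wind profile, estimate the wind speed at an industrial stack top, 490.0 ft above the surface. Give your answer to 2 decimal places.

Log law: V(z) ∝ ln(z/z₀), so V₂/V₁ = ln(z₂/z₀) / ln(z₁/z₀).
ln(490.0/2.8) = 5.1648, ln(29.9/2.8) = 2.3682
V₂ = 11.2 × 5.1648/2.3682 = 11.2 × 2.1809 = 24.4256 m/s

24.43 m/s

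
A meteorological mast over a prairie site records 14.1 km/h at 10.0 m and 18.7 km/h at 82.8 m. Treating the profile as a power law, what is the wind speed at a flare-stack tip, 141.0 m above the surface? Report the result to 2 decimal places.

First find α: α = ln(V₂/V₁)/ln(z₂/z₁) = ln(18.7/14.1)/ln(82.8/10.0) = 0.28235/2.11384 = 0.1336
Extrapolate from 82.8 m to 141.0 m: V₃ = 18.7 × (141.0/82.8)^0.1336 = 18.7 × 1.0737 = 20.0781 km/h

20.08 km/h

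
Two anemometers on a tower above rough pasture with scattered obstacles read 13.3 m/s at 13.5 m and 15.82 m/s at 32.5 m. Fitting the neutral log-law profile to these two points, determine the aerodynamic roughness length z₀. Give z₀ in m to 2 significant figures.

z₀ ≈ 0.13 m

Log law: V(z) ∝ ln(z/z₀). With r = V₁/V₂ = 13.3/15.82 = 0.84071,
r · ln(z₂/z₀) = ln(z₁/z₀) ⇒ ln z₀ = (ln z₁ − r·ln z₂)/(1 − r)
ln z₀ = (2.60269 − 0.84071×3.48124) / 0.15929 = -2.0341
z₀ = exp(-2.0341) = 0.1308 m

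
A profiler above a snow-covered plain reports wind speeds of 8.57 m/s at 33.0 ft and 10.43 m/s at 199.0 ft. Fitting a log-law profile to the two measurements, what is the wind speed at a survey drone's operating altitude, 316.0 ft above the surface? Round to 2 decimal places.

Log law: V ∝ ln(z/z₀). From the pair, with r = V₁/V₂ = 0.82167,
ln z₀ = (ln z₁ − r·ln z₂)/(1 − r) = (3.4965 − 0.82167×5.2933)/0.17833 = -4.7823 → z₀ = 0.008377 ft
V₃ = V₁ · ln(z₃/z₀)/ln(z₁/z₀) = 8.57 × 10.5380/8.2788 = 10.9087 m/s

10.91 m/s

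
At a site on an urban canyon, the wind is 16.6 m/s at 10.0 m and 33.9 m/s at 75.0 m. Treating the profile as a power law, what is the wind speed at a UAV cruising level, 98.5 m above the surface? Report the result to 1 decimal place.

First find α: α = ln(V₂/V₁)/ln(z₂/z₁) = ln(33.9/16.6)/ln(75.0/10.0) = 0.71401/2.01490 = 0.3544
Extrapolate from 75.0 m to 98.5 m: V₃ = 33.9 × (98.5/75.0)^0.3544 = 33.9 × 1.1014 = 37.3377 m/s

37.3 m/s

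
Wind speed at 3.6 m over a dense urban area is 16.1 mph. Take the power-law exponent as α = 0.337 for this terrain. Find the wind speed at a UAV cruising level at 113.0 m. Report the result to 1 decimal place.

Power-law profile: V₂ = V₁ · (z₂/z₁)^α
V₂ = 16.1 × (113.0/3.6)^0.337 = 16.1 × (31.3889)^0.337
    = 16.1 × 3.1946 = 51.4327 mph

51.4 mph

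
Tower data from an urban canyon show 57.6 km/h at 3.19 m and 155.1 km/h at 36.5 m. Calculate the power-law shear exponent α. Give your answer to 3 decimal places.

Power law: V₂/V₁ = (z₂/z₁)^α ⇒ α = ln(V₂/V₁) / ln(z₂/z₁)
α = ln(155.1/57.6) / ln(36.5/3.19) = ln(2.6927) / ln(11.4420)
  = 0.99055 / 2.43729 = 0.40641

α ≈ 0.406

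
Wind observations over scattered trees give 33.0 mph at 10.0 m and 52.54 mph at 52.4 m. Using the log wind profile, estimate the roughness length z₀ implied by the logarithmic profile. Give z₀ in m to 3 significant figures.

z₀ ≈ 0.610 m

Log law: V(z) ∝ ln(z/z₀). With r = V₁/V₂ = 33.0/52.54 = 0.62809,
r · ln(z₂/z₀) = ln(z₁/z₀) ⇒ ln z₀ = (ln z₁ − r·ln z₂)/(1 − r)
ln z₀ = (2.30259 − 0.62809×3.95891) / 0.37191 = -0.4947
z₀ = exp(-0.4947) = 0.6098 m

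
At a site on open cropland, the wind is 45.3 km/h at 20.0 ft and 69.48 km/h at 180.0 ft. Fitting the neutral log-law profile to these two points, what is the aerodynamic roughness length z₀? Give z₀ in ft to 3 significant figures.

Log law: V(z) ∝ ln(z/z₀). With r = V₁/V₂ = 45.3/69.48 = 0.65199,
r · ln(z₂/z₀) = ln(z₁/z₀) ⇒ ln z₀ = (ln z₁ − r·ln z₂)/(1 − r)
ln z₀ = (2.99573 − 0.65199×5.19296) / 0.34801 = -1.1207
z₀ = exp(-1.1207) = 0.3261 ft

z₀ ≈ 0.326 ft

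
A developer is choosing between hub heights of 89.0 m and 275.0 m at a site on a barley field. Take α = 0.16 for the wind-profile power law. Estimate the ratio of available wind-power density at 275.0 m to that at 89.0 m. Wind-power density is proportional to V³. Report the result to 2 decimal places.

1.72

Speed ratio: V_B/V_A = (z_B/z_A)^α = (275.0/89.0)^0.16 = (3.0899)^0.16 = 1.19782
Power-density ratio: P_B/P_A = (V_B/V_A)³ = (1.19782)³ = 1.71859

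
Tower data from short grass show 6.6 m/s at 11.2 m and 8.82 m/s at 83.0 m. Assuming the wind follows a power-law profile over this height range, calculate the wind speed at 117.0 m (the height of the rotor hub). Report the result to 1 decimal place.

9.3 m/s

First find α: α = ln(V₂/V₁)/ln(z₂/z₁) = ln(8.82/6.6)/ln(83.0/11.2) = 0.28995/2.00293 = 0.1448
Extrapolate from 83.0 m to 117.0 m: V₃ = 8.82 × (117.0/83.0)^0.1448 = 8.82 × 1.0510 = 9.2695 m/s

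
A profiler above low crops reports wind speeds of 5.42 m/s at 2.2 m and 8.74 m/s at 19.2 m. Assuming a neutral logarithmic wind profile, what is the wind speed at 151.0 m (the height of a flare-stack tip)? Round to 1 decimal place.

Log law: V ∝ ln(z/z₀). From the pair, with r = V₁/V₂ = 0.62014,
ln z₀ = (ln z₁ − r·ln z₂)/(1 − r) = (0.7885 − 0.62014×2.9549)/0.37986 = -2.7483 → z₀ = 0.06403 m
V₃ = V₁ · ln(z₃/z₀)/ln(z₁/z₀) = 5.42 × 7.7656/3.5368 = 11.9005 m/s

11.9 m/s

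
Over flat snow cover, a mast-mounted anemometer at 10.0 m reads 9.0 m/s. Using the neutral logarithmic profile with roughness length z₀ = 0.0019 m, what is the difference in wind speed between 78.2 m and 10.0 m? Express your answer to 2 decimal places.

Log law: V₂ = V₁ · ln(z₂/z₀)/ln(z₁/z₀) = 9.0 × 10.6252/8.5685 = 11.1603 m/s
ΔV = 11.1603 − 9.0 = 2.1603 m/s

2.16 m/s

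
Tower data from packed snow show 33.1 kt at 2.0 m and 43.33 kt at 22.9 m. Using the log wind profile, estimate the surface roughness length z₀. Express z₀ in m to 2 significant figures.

Log law: V(z) ∝ ln(z/z₀). With r = V₁/V₂ = 33.1/43.33 = 0.76390,
r · ln(z₂/z₀) = ln(z₁/z₀) ⇒ ln z₀ = (ln z₁ − r·ln z₂)/(1 − r)
ln z₀ = (0.69315 − 0.76390×3.13114) / 0.23610 = -7.1952
z₀ = exp(-7.1952) = 0.0007502 m

z₀ ≈ 0.00075 m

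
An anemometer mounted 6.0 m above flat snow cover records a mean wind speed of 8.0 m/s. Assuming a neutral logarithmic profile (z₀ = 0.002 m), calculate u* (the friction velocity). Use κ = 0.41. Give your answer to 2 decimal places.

Log law: V(z) = (u*/κ) · ln(z/z₀) ⇒ u* = κ · V / ln(z/z₀)
u* = 0.41 × 8.0 / ln(6.0/0.002) = 0.41 × 8.0 / 8.0064
   = 3.2800 / 8.0064 = 0.4097 m/s

u* ≈ 0.41 m/s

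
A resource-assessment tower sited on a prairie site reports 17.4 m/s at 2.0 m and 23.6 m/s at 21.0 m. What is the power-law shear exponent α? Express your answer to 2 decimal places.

Power law: V₂/V₁ = (z₂/z₁)^α ⇒ α = ln(V₂/V₁) / ln(z₂/z₁)
α = ln(23.6/17.4) / ln(21.0/2.0) = ln(1.3563) / ln(10.5000)
  = 0.30478 / 2.35138 = 0.12962

α ≈ 0.13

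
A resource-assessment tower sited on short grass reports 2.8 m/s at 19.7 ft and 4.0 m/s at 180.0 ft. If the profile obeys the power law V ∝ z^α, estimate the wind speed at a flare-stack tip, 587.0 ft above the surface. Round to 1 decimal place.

4.8 m/s

First find α: α = ln(V₂/V₁)/ln(z₂/z₁) = ln(4.0/2.8)/ln(180.0/19.7) = 0.35667/2.21234 = 0.1612
Extrapolate from 180.0 ft to 587.0 ft: V₃ = 4.0 × (587.0/180.0)^0.1612 = 4.0 × 1.2099 = 4.8398 m/s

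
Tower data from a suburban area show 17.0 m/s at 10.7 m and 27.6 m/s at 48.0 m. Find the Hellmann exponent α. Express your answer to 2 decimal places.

Power law: V₂/V₁ = (z₂/z₁)^α ⇒ α = ln(V₂/V₁) / ln(z₂/z₁)
α = ln(27.6/17.0) / ln(48.0/10.7) = ln(1.6235) / ln(4.4860)
  = 0.48460 / 1.50096 = 0.32286

α ≈ 0.32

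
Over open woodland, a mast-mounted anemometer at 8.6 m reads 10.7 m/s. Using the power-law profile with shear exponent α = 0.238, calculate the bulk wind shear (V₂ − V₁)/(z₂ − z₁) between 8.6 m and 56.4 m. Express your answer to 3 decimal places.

Power law: V₂ = V₁ · (z₂/z₁)^α = 10.7 × (6.5581)^0.238 = 16.7409 m/s
ΔV/Δz = (16.7409 − 10.7)/(56.4 − 8.6) = 6.0409/47.8000 = 0.12638 m/s/m

0.126 m/s/m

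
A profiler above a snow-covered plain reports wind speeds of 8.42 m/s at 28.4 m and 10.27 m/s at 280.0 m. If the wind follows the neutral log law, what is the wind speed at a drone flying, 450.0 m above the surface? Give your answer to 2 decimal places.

10.65 m/s

Log law: V ∝ ln(z/z₀). From the pair, with r = V₁/V₂ = 0.81986,
ln z₀ = (ln z₁ − r·ln z₂)/(1 − r) = (3.3464 − 0.81986×5.6348)/0.18014 = -7.0689 → z₀ = 0.0008511 m
V₃ = V₁ · ln(z₃/z₀)/ln(z₁/z₀) = 8.42 × 13.1782/10.4153 = 10.6536 m/s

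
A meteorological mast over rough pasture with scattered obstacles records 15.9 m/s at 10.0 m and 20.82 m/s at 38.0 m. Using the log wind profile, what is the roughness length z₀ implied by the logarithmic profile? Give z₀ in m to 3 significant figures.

Log law: V(z) ∝ ln(z/z₀). With r = V₁/V₂ = 15.9/20.82 = 0.76369,
r · ln(z₂/z₀) = ln(z₁/z₀) ⇒ ln z₀ = (ln z₁ − r·ln z₂)/(1 − r)
ln z₀ = (2.30259 − 0.76369×3.63759) / 0.23631 = -2.0117
z₀ = exp(-2.0117) = 0.1338 m

z₀ ≈ 0.134 m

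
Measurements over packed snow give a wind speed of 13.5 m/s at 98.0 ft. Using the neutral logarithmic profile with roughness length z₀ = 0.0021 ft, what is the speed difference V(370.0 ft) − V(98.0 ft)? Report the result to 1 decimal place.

1.7 m/s

Log law: V₂ = V₁ · ln(z₂/z₀)/ln(z₁/z₀) = 13.5 × 12.0793/10.7508 = 15.1683 m/s
ΔV = 15.1683 − 13.5 = 1.6683 m/s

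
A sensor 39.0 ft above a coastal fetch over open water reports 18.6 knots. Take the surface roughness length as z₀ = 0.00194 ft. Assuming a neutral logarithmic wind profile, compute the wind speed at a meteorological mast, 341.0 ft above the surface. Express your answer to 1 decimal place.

Log law: V(z) ∝ ln(z/z₀), so V₂/V₁ = ln(z₂/z₀) / ln(z₁/z₀).
ln(341.0/0.00194) = 12.0769, ln(39.0/0.00194) = 9.9086
V₂ = 18.6 × 12.0769/9.9086 = 18.6 × 1.2188 = 22.6703 knots

22.7 knots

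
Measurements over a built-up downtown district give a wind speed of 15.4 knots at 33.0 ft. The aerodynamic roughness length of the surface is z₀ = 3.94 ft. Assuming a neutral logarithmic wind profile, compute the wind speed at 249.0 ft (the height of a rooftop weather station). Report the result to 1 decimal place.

Log law: V(z) ∝ ln(z/z₀), so V₂/V₁ = ln(z₂/z₀) / ln(z₁/z₀).
ln(249.0/3.94) = 4.1463, ln(33.0/3.94) = 2.1253
V₂ = 15.4 × 4.1463/2.1253 = 15.4 × 1.9509 = 30.0437 knots

30.0 knots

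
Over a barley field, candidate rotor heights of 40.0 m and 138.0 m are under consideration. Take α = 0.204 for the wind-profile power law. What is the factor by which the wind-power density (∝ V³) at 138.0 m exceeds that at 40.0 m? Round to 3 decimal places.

2.134

Speed ratio: V_B/V_A = (z_B/z_A)^α = (138.0/40.0)^0.204 = (3.4500)^0.204 = 1.28740
Power-density ratio: P_B/P_A = (V_B/V_A)³ = (1.28740)³ = 2.13376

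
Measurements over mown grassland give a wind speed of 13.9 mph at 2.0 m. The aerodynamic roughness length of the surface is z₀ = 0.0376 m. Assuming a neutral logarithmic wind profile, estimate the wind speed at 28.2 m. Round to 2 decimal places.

Log law: V(z) ∝ ln(z/z₀), so V₂/V₁ = ln(z₂/z₀) / ln(z₁/z₀).
ln(28.2/0.0376) = 6.6201, ln(2.0/0.0376) = 3.9739
V₂ = 13.9 × 6.6201/3.9739 = 13.9 × 1.6659 = 23.1559 mph

23.16 mph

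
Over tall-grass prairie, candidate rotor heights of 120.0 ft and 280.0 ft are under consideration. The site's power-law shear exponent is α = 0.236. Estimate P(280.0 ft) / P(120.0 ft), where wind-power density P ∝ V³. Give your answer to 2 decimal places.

1.82

Speed ratio: V_B/V_A = (z_B/z_A)^α = (280.0/120.0)^0.236 = (2.3333)^0.236 = 1.22136
Power-density ratio: P_B/P_A = (V_B/V_A)³ = (1.22136)³ = 1.82191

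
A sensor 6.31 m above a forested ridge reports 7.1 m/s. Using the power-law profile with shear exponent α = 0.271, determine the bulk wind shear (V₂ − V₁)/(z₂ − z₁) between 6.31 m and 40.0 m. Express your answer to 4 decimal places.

Power law: V₂ = V₁ · (z₂/z₁)^α = 7.1 × (6.3391)^0.271 = 11.7114 m/s
ΔV/Δz = (11.7114 − 7.1)/(40.0 − 6.31) = 4.6114/33.6900 = 0.13688 m/s/m

0.1369 m/s/m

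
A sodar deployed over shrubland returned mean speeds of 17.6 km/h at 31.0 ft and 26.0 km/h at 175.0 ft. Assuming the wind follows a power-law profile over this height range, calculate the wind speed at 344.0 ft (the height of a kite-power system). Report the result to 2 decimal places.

First find α: α = ln(V₂/V₁)/ln(z₂/z₁) = ln(26.0/17.6)/ln(175.0/31.0) = 0.39020/1.73080 = 0.2254
Extrapolate from 175.0 ft to 344.0 ft: V₃ = 26.0 × (344.0/175.0)^0.2254 = 26.0 × 1.1646 = 30.2793 km/h

30.28 km/h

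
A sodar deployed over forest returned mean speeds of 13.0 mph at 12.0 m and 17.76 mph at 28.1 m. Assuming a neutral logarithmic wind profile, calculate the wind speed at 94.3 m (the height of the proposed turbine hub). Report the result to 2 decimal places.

Log law: V ∝ ln(z/z₀). From the pair, with r = V₁/V₂ = 0.73198,
ln z₀ = (ln z₁ − r·ln z₂)/(1 − r) = (2.4849 − 0.73198×3.3358)/0.26802 = 0.1611 → z₀ = 1.175 m
V₃ = V₁ · ln(z₃/z₀)/ln(z₁/z₀) = 13.0 × 4.3854/2.3238 = 24.5331 mph

24.53 mph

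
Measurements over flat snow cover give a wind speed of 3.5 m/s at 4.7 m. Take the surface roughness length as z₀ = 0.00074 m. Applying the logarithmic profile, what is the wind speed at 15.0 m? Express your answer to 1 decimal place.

4.0 m/s

Log law: V(z) ∝ ln(z/z₀), so V₂/V₁ = ln(z₂/z₀) / ln(z₁/z₀).
ln(15.0/0.00074) = 9.9169, ln(4.7/0.00074) = 8.7564
V₂ = 3.5 × 9.9169/8.7564 = 3.5 × 1.1325 = 3.9639 m/s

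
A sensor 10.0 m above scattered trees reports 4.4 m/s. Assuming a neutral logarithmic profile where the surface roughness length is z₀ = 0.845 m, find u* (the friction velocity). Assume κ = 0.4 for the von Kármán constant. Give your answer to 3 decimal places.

Log law: V(z) = (u*/κ) · ln(z/z₀) ⇒ u* = κ · V / ln(z/z₀)
u* = 0.4 × 4.4 / ln(10.0/0.845) = 0.4 × 4.4 / 2.4710
   = 1.7600 / 2.4710 = 0.7123 m/s

u* ≈ 0.712 m/s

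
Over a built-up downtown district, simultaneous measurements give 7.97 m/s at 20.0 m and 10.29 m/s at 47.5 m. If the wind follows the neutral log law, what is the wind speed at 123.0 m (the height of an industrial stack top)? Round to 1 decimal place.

12.8 m/s

Log law: V ∝ ln(z/z₀). From the pair, with r = V₁/V₂ = 0.77454,
ln z₀ = (ln z₁ − r·ln z₂)/(1 − r) = (2.9957 − 0.77454×3.8607)/0.22546 = 0.0242 → z₀ = 1.024 m
V₃ = V₁ · ln(z₃/z₀)/ln(z₁/z₀) = 7.97 × 4.7880/2.9716 = 12.8419 m/s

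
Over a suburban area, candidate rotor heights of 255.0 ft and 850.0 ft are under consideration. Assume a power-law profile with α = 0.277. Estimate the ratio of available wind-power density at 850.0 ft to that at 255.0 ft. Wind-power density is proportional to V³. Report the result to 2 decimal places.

Speed ratio: V_B/V_A = (z_B/z_A)^α = (850.0/255.0)^0.277 = (3.3333)^0.277 = 1.39585
Power-density ratio: P_B/P_A = (V_B/V_A)³ = (1.39585)³ = 2.71965

2.72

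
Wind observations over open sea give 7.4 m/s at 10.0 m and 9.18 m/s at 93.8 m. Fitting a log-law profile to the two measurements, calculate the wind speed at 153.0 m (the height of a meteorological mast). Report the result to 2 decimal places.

9.57 m/s

Log law: V ∝ ln(z/z₀). From the pair, with r = V₁/V₂ = 0.80610,
ln z₀ = (ln z₁ − r·ln z₂)/(1 − r) = (2.3026 − 0.80610×4.5412)/0.19390 = -7.0039 → z₀ = 0.0009084 m
V₃ = V₁ · ln(z₃/z₀)/ln(z₁/z₀) = 7.4 × 12.0343/9.3065 = 9.5690 m/s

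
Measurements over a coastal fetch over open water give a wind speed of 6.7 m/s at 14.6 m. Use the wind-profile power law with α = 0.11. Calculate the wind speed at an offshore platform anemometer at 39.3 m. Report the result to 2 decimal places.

7.47 m/s

Power-law profile: V₂ = V₁ · (z₂/z₁)^α
V₂ = 6.7 × (39.3/14.6)^0.11 = 6.7 × (2.6918)^0.11
    = 6.7 × 1.1151 = 7.4710 m/s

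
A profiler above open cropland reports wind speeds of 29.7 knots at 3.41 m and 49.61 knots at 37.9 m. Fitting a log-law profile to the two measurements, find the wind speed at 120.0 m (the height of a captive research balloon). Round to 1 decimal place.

59.1 knots

Log law: V ∝ ln(z/z₀). From the pair, with r = V₁/V₂ = 0.59867,
ln z₀ = (ln z₁ − r·ln z₂)/(1 − r) = (1.2267 − 0.59867×3.6350)/0.40133 = -2.3657 → z₀ = 0.09388 m
V₃ = V₁ · ln(z₃/z₀)/ln(z₁/z₀) = 29.7 × 7.1532/3.5924 = 59.1386 knots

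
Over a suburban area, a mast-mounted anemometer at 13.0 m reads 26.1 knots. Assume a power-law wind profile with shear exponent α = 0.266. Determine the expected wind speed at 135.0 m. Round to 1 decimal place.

Power-law profile: V₂ = V₁ · (z₂/z₁)^α
V₂ = 26.1 × (135.0/13.0)^0.266 = 26.1 × (10.3846)^0.266
    = 26.1 × 1.8636 = 48.6408 knots

48.6 knots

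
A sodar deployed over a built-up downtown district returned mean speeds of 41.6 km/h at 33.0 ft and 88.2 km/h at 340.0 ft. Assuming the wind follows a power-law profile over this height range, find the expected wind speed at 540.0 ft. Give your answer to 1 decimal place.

102.4 km/h

First find α: α = ln(V₂/V₁)/ln(z₂/z₁) = ln(88.2/41.6)/ln(340.0/33.0) = 0.75151/2.33244 = 0.3222
Extrapolate from 340.0 ft to 540.0 ft: V₃ = 88.2 × (540.0/340.0)^0.3222 = 88.2 × 1.1607 = 102.3771 km/h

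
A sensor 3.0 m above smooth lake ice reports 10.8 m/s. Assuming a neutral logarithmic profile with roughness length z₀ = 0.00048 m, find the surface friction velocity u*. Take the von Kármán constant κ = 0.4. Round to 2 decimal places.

Log law: V(z) = (u*/κ) · ln(z/z₀) ⇒ u* = κ · V / ln(z/z₀)
u* = 0.4 × 10.8 / ln(3.0/0.00048) = 0.4 × 10.8 / 8.7403
   = 4.3200 / 8.7403 = 0.4943 m/s

u* ≈ 0.49 m/s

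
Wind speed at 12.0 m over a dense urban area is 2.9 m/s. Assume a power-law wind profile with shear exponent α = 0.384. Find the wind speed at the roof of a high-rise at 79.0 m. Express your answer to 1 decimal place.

Power-law profile: V₂ = V₁ · (z₂/z₁)^α
V₂ = 2.9 × (79.0/12.0)^0.384 = 2.9 × (6.5833)^0.384
    = 2.9 × 2.0620 = 5.9797 m/s

6.0 m/s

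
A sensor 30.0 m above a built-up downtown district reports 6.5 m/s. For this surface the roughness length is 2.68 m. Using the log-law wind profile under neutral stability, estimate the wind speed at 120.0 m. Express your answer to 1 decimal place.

10.2 m/s

Log law: V(z) ∝ ln(z/z₀), so V₂/V₁ = ln(z₂/z₀) / ln(z₁/z₀).
ln(120.0/2.68) = 3.8017, ln(30.0/2.68) = 2.4154
V₂ = 6.5 × 3.8017/2.4154 = 6.5 × 1.5739 = 10.2306 m/s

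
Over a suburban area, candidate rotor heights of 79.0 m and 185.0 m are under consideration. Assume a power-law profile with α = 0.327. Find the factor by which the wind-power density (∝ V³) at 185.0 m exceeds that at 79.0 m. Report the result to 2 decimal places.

2.30

Speed ratio: V_B/V_A = (z_B/z_A)^α = (185.0/79.0)^0.327 = (2.3418)^0.327 = 1.32081
Power-density ratio: P_B/P_A = (V_B/V_A)³ = (1.32081)³ = 2.30422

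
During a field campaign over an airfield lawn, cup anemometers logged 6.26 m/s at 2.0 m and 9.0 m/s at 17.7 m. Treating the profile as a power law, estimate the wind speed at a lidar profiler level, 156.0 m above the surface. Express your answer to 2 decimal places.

12.93 m/s

First find α: α = ln(V₂/V₁)/ln(z₂/z₁) = ln(9.0/6.26)/ln(17.7/2.0) = 0.36304/2.18042 = 0.1665
Extrapolate from 17.7 m to 156.0 m: V₃ = 9.0 × (156.0/17.7)^0.1665 = 9.0 × 1.4367 = 12.9304 m/s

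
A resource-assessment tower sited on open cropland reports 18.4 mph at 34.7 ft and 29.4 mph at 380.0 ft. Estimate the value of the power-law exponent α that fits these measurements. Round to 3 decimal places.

Power law: V₂/V₁ = (z₂/z₁)^α ⇒ α = ln(V₂/V₁) / ln(z₂/z₁)
α = ln(29.4/18.4) / ln(380.0/34.7) = ln(1.5978) / ln(10.9510)
  = 0.46864 / 2.39343 = 0.19580

α ≈ 0.196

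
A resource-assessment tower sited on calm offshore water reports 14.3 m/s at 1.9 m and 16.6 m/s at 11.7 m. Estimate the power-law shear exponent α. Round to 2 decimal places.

Power law: V₂/V₁ = (z₂/z₁)^α ⇒ α = ln(V₂/V₁) / ln(z₂/z₁)
α = ln(16.6/14.3) / ln(11.7/1.9) = ln(1.1608) / ln(6.1579)
  = 0.14914 / 1.81773 = 0.08205

α ≈ 0.08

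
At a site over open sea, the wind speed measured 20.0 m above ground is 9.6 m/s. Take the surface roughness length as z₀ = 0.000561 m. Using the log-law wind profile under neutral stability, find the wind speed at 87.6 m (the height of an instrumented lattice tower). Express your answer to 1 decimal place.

11.0 m/s

Log law: V(z) ∝ ln(z/z₀), so V₂/V₁ = ln(z₂/z₀) / ln(z₁/z₀).
ln(87.6/0.000561) = 11.9586, ln(20.0/0.000561) = 10.4815
V₂ = 9.6 × 11.9586/10.4815 = 9.6 × 1.1409 = 10.9528 m/s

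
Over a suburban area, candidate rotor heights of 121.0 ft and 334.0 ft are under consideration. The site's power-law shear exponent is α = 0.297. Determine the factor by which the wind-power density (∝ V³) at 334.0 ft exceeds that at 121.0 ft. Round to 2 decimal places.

Speed ratio: V_B/V_A = (z_B/z_A)^α = (334.0/121.0)^0.297 = (2.7603)^0.297 = 1.35196
Power-density ratio: P_B/P_A = (V_B/V_A)³ = (1.35196)³ = 2.47113

2.47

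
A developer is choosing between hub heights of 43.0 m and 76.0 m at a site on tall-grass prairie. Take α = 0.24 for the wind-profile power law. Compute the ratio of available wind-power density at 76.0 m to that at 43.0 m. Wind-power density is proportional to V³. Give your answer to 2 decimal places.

1.51

Speed ratio: V_B/V_A = (z_B/z_A)^α = (76.0/43.0)^0.24 = (1.7674)^0.24 = 1.14647
Power-density ratio: P_B/P_A = (V_B/V_A)³ = (1.14647)³ = 1.50691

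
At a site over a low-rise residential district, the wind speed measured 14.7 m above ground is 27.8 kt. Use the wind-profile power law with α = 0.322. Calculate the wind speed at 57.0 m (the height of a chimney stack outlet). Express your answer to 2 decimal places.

43.01 kt

Power-law profile: V₂ = V₁ · (z₂/z₁)^α
V₂ = 27.8 × (57.0/14.7)^0.322 = 27.8 × (3.8776)^0.322
    = 27.8 × 1.5471 = 43.0091 kt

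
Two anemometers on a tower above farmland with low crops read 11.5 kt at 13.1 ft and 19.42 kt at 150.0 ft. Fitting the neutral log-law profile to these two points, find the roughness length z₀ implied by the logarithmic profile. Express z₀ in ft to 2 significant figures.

Log law: V(z) ∝ ln(z/z₀). With r = V₁/V₂ = 11.5/19.42 = 0.59217,
r · ln(z₂/z₀) = ln(z₁/z₀) ⇒ ln z₀ = (ln z₁ − r·ln z₂)/(1 − r)
ln z₀ = (2.57261 − 0.59217×5.01064) / 0.40783 = -0.9674
z₀ = exp(-0.9674) = 0.3801 ft

z₀ ≈ 0.38 ft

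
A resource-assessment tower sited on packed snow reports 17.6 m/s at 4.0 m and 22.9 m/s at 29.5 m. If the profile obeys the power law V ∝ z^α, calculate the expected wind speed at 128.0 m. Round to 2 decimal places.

First find α: α = ln(V₂/V₁)/ln(z₂/z₁) = ln(22.9/17.6)/ln(29.5/4.0) = 0.26324/1.99810 = 0.1317
Extrapolate from 29.5 m to 128.0 m: V₃ = 22.9 × (128.0/29.5)^0.1317 = 22.9 × 1.2133 = 27.7848 m/s

27.78 m/s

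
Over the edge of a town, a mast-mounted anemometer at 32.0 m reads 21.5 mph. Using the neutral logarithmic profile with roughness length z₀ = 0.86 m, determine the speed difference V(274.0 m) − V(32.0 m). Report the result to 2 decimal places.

12.77 mph

Log law: V₂ = V₁ · ln(z₂/z₀)/ln(z₁/z₀) = 21.5 × 5.7640/3.6166 = 34.2660 mph
ΔV = 34.2660 − 21.5 = 12.7660 mph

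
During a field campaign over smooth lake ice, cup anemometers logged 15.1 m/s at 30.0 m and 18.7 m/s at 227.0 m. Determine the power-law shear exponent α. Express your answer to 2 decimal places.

Power law: V₂/V₁ = (z₂/z₁)^α ⇒ α = ln(V₂/V₁) / ln(z₂/z₁)
α = ln(18.7/15.1) / ln(227.0/30.0) = ln(1.2384) / ln(7.5667)
  = 0.21383 / 2.02375 = 0.10566

α ≈ 0.11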